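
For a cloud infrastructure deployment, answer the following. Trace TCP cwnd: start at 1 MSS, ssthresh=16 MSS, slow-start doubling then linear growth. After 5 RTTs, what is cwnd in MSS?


RTT 0: cwnd = 1 MSS (initial)
RTT 1: cwnd = 2 MSS (slow start, doubled)
RTT 2: cwnd = 4 MSS (slow start, doubled)
RTT 3: cwnd = 8 MSS (slow start, doubled)
RTT 4: cwnd = 16 MSS (slow start, doubled)
RTT 5: cwnd = 17 MSS (congestion avoidance, +1)

17


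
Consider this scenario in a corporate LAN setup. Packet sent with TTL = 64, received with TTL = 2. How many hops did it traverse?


Given: initial TTL = 64, received TTL = 2
Hops = initial TTL - received TTL
Hops = 64 - 2 = 62

62


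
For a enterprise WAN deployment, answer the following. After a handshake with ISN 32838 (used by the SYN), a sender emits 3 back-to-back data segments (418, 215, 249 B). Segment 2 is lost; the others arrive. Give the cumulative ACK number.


SYN uses sequence number 32838; first data byte = ISN + 1 = 32839.
Segment 1: SEQ = 32839, len = 418 B, covers [32839, 33256]
Segment 2: SEQ = 33257, len = 215 B, covers [33257, 33471] [LOST]
Segment 3: SEQ = 33472, len = 249 B, covers [33472, 33720]
In-order data received: bytes [32839, 33256] (segments 1..1).
Segment 2 missing -> gap begins at byte 33257; later segments buffered out of order.
Cumulative ACK = next expected in-order byte = 32839 + 418 = 33257

33257


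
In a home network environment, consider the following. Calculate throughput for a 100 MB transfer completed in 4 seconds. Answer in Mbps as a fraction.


Given: file = 100 MB, time = 4 s
File in Mb = 100 * 8 = 800 Mb
Throughput = 800 / 4 Mbps
Throughput = 200 Mbps

200


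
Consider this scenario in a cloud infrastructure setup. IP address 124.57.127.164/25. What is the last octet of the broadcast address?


Given: IP = 124.57.127.164, prefix = /25
Host bits = 32 - 25 = 7
Network last octet = 164 AND mask = 128
Host part size = 2^7 - 1 = 127
Broadcast last octet = 128 OR 127 = 255

255


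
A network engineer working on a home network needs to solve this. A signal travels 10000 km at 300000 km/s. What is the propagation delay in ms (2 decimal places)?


Given: distance = 10000 km, speed = 300000 km/s
Delay = distance / speed = 10000 / 300000 seconds
Delay in ms = 10000 * 1000 / 300000
Delay = 33.3333 ms
Rounded to 2 dp = 33.33 ms

33.33


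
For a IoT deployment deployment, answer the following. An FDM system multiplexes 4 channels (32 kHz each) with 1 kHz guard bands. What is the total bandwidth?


Given: 4 channels, 32 kHz each, guard = 1 kHz
Channel bandwidth = 4 * 32 = 128 kHz
Guard bands = 3 gaps * 1 kHz = 3 kHz
Total = 128 + 3 = 131 kHz

131


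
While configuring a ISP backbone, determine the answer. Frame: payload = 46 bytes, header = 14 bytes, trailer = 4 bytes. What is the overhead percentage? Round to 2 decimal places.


Given: payload = 46 B, header = 14 B, trailer = 4 B
Overhead bytes = header + trailer = 14 + 4 = 18
Total frame = payload + overhead = 46 + 18 = 64
Overhead % = 18 / 64 * 100 = 28.1250% -> 28.13% (2 dp)

28.13


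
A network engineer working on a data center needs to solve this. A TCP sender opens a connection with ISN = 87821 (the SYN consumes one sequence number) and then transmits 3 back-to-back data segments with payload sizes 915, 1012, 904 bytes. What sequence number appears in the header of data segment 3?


The SYN occupies sequence number ISN = 87821, so the first data byte is ISN + 1 = 87822.
SEQ of data segment i = (ISN + 1) + sum of payload sizes of segments 1..i-1.
Segment 1: SEQ = 87822, payload = 915 bytes
Segment 2: SEQ = 88737, payload = 1012 bytes
Segment 3: SEQ = 89749, payload = 904 bytes
SEQ of segment 3 = 87822 + 915 + 1012 = 89749

89749


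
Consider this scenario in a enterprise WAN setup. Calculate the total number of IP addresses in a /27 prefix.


Given: CIDR prefix /27
Host bits = 32 - 27 = 5
Total addresses = 2^5 = 32

32


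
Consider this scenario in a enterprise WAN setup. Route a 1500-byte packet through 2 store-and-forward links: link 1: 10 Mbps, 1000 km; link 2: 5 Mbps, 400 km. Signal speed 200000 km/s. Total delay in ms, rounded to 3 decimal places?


Packet = 1500 bytes = 12000 bits. Store-and-forward: sum (t_trans + t_prop) per link.
Link 1: t_trans = 12000/(10*10^6) s = 1.2000 ms; t_prop = 1000/200000 s = 5.0000 ms; subtotal = 6.2000 ms
Link 2: t_trans = 12000/(5*10^6) s = 2.4000 ms; t_prop = 400/200000 s = 2.0000 ms; subtotal = 4.4000 ms
End-to-end = 6.2000 + 4.4000 = 10.6000 ms -> 10.600 ms (3 dp)

10.600


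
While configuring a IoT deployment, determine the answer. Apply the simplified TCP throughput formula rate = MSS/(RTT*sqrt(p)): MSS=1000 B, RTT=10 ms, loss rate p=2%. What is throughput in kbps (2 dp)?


Given: MSS = 1000 bytes, RTT = 10 ms, loss = 2%
RTT in seconds = 10 / 1000 = 0.01
Loss rate = 2% = 0.02
sqrt(loss) = sqrt(0.02) = 0.141421356237
Throughput (bytes/s) = 1000 / (0.01 * 0.141421356237) = 707106.7812
Throughput (kbps) = 707106.7812 * 8 / 1000 = 5656.854249 -> 5656.85 kbps (2 dp)

5656.85


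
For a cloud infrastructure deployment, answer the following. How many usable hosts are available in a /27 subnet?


Given: subnet mask /27
Host bits = 32 - 27 = 5
Total addresses = 2^5 = 32
Usable hosts = 32 - 2 (network + broadcast) = 30

30


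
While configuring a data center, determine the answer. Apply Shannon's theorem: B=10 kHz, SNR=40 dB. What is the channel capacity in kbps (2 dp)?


Given: B = 10 kHz, SNR = 40 dB
SNR linear = 10^(40/10) = 10000
1 + SNR = 10001
log2(10001) = 13.2878566418
C = 10 * 1000 * 13.2878566418 = 132878.5664 bps
C = 132.878566 kbps -> 132.88 kbps (2 dp)

132.88


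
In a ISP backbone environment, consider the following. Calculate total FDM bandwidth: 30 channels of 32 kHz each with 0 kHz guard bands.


Given: 30 channels, 32 kHz each, guard = 0 kHz
Channel bandwidth = 30 * 32 = 960 kHz
Guard bands = 29 gaps * 0 kHz = 0 kHz
Total = 960 + 0 = 960 kHz

960


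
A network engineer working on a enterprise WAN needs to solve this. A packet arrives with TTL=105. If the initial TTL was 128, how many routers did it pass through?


Given: initial TTL = 128, received TTL = 105
Hops = initial TTL - received TTL
Hops = 128 - 105 = 23

23


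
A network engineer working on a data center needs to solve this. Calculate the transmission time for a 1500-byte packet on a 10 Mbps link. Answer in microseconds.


Given: packet = 1500 bytes, bandwidth = 10 Mbps
Packet in bits = 1500 * 8 = 12000 bits
Bandwidth = 10 * 10^6 = 10000000 bps
Time = 12000 / 10000000 seconds
Time in us = 12000 * 10^6 / 10000000 = 1200

1200


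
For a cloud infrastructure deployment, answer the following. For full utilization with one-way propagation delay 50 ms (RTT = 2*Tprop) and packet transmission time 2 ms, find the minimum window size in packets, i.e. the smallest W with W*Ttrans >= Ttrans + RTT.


Given: Ttrans = 2 ms, RTT = 100 ms (= 2 * Tprop, Tprop = 50 ms)
Time until first ACK returns = Ttrans + RTT = 2 + 100 = 102 ms
Need W * Ttrans >= Ttrans + RTT  ->  W >= (Ttrans + RTT) / Ttrans
(Ttrans + RTT) / Ttrans = 102 / 2 = 51
W_min = ceil(51) = 51

51


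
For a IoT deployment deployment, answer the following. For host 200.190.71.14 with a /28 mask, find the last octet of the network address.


Given: IP = 200.190.71.14, prefix = /28
Subnet mask = 255.255.255.240
Last octet of IP: 14
Last octet of mask: 240
Network last octet = 14 AND 240 = 0

0


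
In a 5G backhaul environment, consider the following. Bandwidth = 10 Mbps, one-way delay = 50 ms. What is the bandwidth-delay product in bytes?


Given: bandwidth = 10 Mbps, delay = 50 ms
BDP in bits = 10 * 10^6 * 50 / 1000
BDP in bits = 500000
BDP in bytes = 500000 / 8 = 62500

62500


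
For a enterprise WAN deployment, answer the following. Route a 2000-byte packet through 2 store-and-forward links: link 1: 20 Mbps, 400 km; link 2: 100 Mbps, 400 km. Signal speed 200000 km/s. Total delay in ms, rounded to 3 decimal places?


Packet = 2000 bytes = 16000 bits. Store-and-forward: sum (t_trans + t_prop) per link.
Link 1: t_trans = 16000/(20*10^6) s = 0.8000 ms; t_prop = 400/200000 s = 2.0000 ms; subtotal = 2.8000 ms
Link 2: t_trans = 16000/(100*10^6) s = 0.1600 ms; t_prop = 400/200000 s = 2.0000 ms; subtotal = 2.1600 ms
End-to-end = 2.8000 + 2.1600 = 4.9600 ms -> 4.960 ms (3 dp)

4.960


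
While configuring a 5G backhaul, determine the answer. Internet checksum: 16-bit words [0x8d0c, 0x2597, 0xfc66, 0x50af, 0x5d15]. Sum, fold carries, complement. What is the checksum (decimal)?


Given words: [0x8d0c, 0x2597, 0xfc66, 0x50af, 0x5d15]
Step 1: Sum all words
Raw sum = 36108 + 9623 + 64614 + 20655 + 23829 = 154829
Step 2: Fold carry: (23757 + 2) = 23759
One's complement = ~23759 & 0xFFFF = 41776

41776


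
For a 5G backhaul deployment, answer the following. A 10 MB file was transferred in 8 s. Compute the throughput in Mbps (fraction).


Given: file = 10 MB, time = 8 s
File in Mb = 10 * 8 = 80 Mb
Throughput = 80 / 8 Mbps
Throughput = 10 Mbps

10


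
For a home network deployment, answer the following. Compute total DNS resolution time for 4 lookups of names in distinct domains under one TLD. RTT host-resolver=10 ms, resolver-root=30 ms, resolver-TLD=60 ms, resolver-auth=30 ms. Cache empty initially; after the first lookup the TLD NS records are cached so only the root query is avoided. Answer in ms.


Lookup 1 (cold cache): local + root + TLD + auth = 10 + 30 + 60 + 30 = 130 ms
Lookups 2..4 (TLD NS cached -> skip root; new domain -> still ask TLD and auth): local + TLD + auth = 10 + 60 + 30 = 100 ms each
Remaining 3 lookups: 3 * 100 = 300 ms
Total = 130 + 300 = 430 ms

430


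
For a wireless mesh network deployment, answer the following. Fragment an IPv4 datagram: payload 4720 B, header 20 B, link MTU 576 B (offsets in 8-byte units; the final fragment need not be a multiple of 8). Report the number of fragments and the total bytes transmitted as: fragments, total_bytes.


Max data per non-final fragment = floor((MTU - header)/8)*8 = floor((576 - 20)/8)*8 = floor(556/8)*8 = 552 B
Final fragment needs no 8-byte alignment: it can carry up to MTU - header = 556 B
Non-final fragments needed = ceil((payload - 556) / 552) = ceil(4164/552) = ceil(7.5435) = 8
Number of fragments = 8 + 1 = 9
Fragment sizes (data): 8 * 552 B + 304 B (last, 304 <= 556 OK)
Total bytes sent = payload + n_frags * header = 4720 + 9*20 = 4720 + 180 = 4900 B

9, 4900


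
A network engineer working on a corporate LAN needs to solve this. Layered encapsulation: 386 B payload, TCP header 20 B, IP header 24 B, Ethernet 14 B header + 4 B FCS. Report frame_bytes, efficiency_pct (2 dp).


TCP segment = 386 + 20 = 406 B
IP packet = 406 + 24 = 430 B
Ethernet frame = 430 + 14 + 4 = 448 B
Efficiency = app / frame = 386 / 448 = 0.861607 = 86.1607% -> 86.16% (2 dp)

448, 86.16


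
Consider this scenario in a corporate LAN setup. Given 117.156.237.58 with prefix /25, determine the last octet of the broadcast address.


Given: IP = 117.156.237.58, prefix = /25
Host bits = 32 - 25 = 7
Network last octet = 58 AND mask = 0
Host part size = 2^7 - 1 = 127
Broadcast last octet = 0 OR 127 = 127

127


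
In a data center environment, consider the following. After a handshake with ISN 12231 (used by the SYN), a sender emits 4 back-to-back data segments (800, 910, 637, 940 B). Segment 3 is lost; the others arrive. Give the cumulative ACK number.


SYN uses sequence number 12231; first data byte = ISN + 1 = 12232.
Segment 1: SEQ = 12232, len = 800 B, covers [12232, 13031]
Segment 2: SEQ = 13032, len = 910 B, covers [13032, 13941]
Segment 3: SEQ = 13942, len = 637 B, covers [13942, 14578] [LOST]
Segment 4: SEQ = 14579, len = 940 B, covers [14579, 15518]
In-order data received: bytes [12232, 13941] (segments 1..2).
Segment 3 missing -> gap begins at byte 13942; later segments buffered out of order.
Cumulative ACK = next expected in-order byte = 12232 + 800 + 910 = 13942

13942


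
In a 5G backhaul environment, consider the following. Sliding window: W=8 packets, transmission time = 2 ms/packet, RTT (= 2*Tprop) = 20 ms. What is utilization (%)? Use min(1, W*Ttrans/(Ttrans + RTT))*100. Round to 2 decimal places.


Given: W = 8, Ttrans = 2 ms, RTT = 20 ms (= 2 * Tprop, Tprop = 10 ms)
Cycle time = Ttrans + RTT = 2 + 20 = 22 ms (first packet sent until its ACK returns)
W * Ttrans = 8 * 2 = 16 ms of sending per cycle
W * Ttrans / (Ttrans + RTT) = 16 / 22 = 0.727273
U = min(1, 0.727273) = 0.727273
U% = 72.73%

72.73


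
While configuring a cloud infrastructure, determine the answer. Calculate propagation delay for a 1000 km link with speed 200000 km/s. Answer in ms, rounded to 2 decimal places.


Given: distance = 1000 km, speed = 200000 km/s
Delay = distance / speed = 1000 / 200000 seconds
Delay in ms = 1000 * 1000 / 200000
Delay = 5.0000 ms
Rounded to 2 dp = 5.00 ms

5.00


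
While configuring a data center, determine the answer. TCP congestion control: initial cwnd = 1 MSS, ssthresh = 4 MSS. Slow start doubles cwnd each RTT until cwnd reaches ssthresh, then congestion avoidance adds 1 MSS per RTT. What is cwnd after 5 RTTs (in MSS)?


RTT 0: cwnd = 1 MSS (initial)
RTT 1: cwnd = 2 MSS (slow start, doubled)
RTT 2: cwnd = 4 MSS (slow start, doubled)
RTT 3: cwnd = 5 MSS (congestion avoidance, +1)
RTT 4: cwnd = 6 MSS (congestion avoidance, +1)
RTT 5: cwnd = 7 MSS (congestion avoidance, +1)

7


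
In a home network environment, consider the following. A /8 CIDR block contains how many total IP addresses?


Given: CIDR prefix /8
Host bits = 32 - 8 = 24
Total addresses = 2^24 = 16777216

16777216


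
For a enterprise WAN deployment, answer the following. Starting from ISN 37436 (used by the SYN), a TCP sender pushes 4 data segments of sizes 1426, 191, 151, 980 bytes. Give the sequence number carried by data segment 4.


The SYN occupies sequence number ISN = 37436, so the first data byte is ISN + 1 = 37437.
SEQ of data segment i = (ISN + 1) + sum of payload sizes of segments 1..i-1.
Segment 1: SEQ = 37437, payload = 1426 bytes
Segment 2: SEQ = 38863, payload = 191 bytes
Segment 3: SEQ = 39054, payload = 151 bytes
Segment 4: SEQ = 39205, payload = 980 bytes
SEQ of segment 4 = 37437 + 1426 + 191 + 151 = 39205

39205


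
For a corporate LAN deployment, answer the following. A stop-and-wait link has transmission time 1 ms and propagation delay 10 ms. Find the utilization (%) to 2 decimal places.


Given: Ttrans = 1 ms, Tprop = 10 ms
RTT = 2 * Tprop = 2 * 10 = 20 ms
U = Ttrans / (Ttrans + RTT)
U = 1 / (1 + 20)
U = 1 / 21 = 0.047619
U% = 4.76%

4.76


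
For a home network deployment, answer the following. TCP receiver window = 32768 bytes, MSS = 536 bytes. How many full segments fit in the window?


Given: RWND = 32768 bytes, MSS = 536 bytes
Full segments = floor(RWND / MSS)
Full segments = floor(32768 / 536)
Full segments = floor(61.1343) = 61

61


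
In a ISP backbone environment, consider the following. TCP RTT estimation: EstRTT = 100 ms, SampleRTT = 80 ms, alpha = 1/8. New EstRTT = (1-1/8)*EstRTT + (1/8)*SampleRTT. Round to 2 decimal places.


Given: EstRTT = 100 ms, SampleRTT = 80 ms, alpha = 1/8
New EstRTT = (1 - alpha) * EstRTT + alpha * SampleRTT
(7/8) * 100 = 87.5
(1/8) * 80 = 10
New EstRTT = 87.5 + 10 = 97.5 ms -> 97.50 ms (2 dp)

97.50


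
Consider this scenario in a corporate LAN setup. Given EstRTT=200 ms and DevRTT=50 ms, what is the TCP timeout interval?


Given: EstRTT = 200 ms, DevRTT = 50 ms
Timeout = EstRTT + 4 * DevRTT
4 * DevRTT = 4 * 50 = 200
Timeout = 200 + 200 = 400 ms

400


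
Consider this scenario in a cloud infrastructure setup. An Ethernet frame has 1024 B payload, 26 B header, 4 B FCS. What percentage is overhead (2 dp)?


Given: payload = 1024 B, header = 26 B, trailer = 4 B
Overhead bytes = header + trailer = 26 + 4 = 30
Total frame = payload + overhead = 1024 + 30 = 1054
Overhead % = 30 / 1054 * 100 = 2.8463% -> 2.85% (2 dp)

2.85


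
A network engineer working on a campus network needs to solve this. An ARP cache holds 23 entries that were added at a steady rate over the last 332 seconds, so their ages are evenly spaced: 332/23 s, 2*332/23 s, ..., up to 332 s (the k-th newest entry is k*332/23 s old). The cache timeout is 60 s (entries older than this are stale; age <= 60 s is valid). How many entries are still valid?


Ages are k * 332/23 s for k = 1..23 (spacing = 14.4348 s).
Entry k is valid iff k * 332/23 <= 60 iff k <= 23 * 60 / 332 = 4.1566
n_valid = floor(4.1566) = 4
(n_stale = 23 - 4 = 19)

4


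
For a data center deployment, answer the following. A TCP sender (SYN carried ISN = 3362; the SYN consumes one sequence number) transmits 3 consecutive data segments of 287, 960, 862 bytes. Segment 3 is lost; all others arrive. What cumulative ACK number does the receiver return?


SYN uses sequence number 3362; first data byte = ISN + 1 = 3363.
Segment 1: SEQ = 3363, len = 287 B, covers [3363, 3649]
Segment 2: SEQ = 3650, len = 960 B, covers [3650, 4609]
Segment 3: SEQ = 4610, len = 862 B, covers [4610, 5471] [LOST]
In-order data received: bytes [3363, 4609] (segments 1..2).
Segment 3 missing -> gap begins at byte 4610.
Cumulative ACK = next expected in-order byte = 3363 + 287 + 960 = 4610

4610


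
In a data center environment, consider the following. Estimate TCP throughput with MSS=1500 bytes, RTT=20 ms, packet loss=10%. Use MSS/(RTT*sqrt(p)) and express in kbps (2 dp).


Given: MSS = 1500 bytes, RTT = 20 ms, loss = 10%
RTT in seconds = 20 / 1000 = 0.02
Loss rate = 10% = 0.1
sqrt(loss) = sqrt(0.1) = 0.316227766017
Throughput (bytes/s) = 1500 / (0.02 * 0.316227766017) = 237170.8245
Throughput (kbps) = 237170.8245 * 8 / 1000 = 1897.366596 -> 1897.37 kbps (2 dp)

1897.37


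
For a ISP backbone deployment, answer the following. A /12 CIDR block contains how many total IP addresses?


Given: CIDR prefix /12
Host bits = 32 - 12 = 20
Total addresses = 2^20 = 1048576

1048576


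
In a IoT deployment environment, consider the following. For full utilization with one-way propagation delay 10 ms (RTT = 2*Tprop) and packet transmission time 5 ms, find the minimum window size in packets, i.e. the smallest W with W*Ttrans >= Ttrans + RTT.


Given: Ttrans = 5 ms, RTT = 20 ms (= 2 * Tprop, Tprop = 10 ms)
Time until first ACK returns = Ttrans + RTT = 5 + 20 = 25 ms
Need W * Ttrans >= Ttrans + RTT  ->  W >= (Ttrans + RTT) / Ttrans
(Ttrans + RTT) / Ttrans = 25 / 5 = 5
W_min = ceil(5) = 5

5


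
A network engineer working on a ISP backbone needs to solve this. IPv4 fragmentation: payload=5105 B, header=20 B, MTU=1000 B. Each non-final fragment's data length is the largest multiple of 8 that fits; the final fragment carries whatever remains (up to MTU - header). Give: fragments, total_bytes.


Max data per non-final fragment = floor((MTU - header)/8)*8 = floor((1000 - 20)/8)*8 = floor(980/8)*8 = 976 B
Final fragment needs no 8-byte alignment: it can carry up to MTU - header = 980 B
Non-final fragments needed = ceil((payload - 980) / 976) = ceil(4125/976) = ceil(4.2264) = 5
Number of fragments = 5 + 1 = 6
Fragment sizes (data): 5 * 976 B + 225 B (last, 225 <= 980 OK)
Total bytes sent = payload + n_frags * header = 5105 + 6*20 = 5105 + 120 = 5225 B

6, 5225


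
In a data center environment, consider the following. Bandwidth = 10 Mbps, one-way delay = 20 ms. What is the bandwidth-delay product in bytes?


Given: bandwidth = 10 Mbps, delay = 20 ms
BDP in bits = 10 * 10^6 * 20 / 1000
BDP in bits = 200000
BDP in bytes = 200000 / 8 = 25000

25000


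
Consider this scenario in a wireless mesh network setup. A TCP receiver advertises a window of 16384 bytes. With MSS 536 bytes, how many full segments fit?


Given: RWND = 16384 bytes, MSS = 536 bytes
Full segments = floor(RWND / MSS)
Full segments = floor(16384 / 536)
Full segments = floor(30.5672) = 30

30


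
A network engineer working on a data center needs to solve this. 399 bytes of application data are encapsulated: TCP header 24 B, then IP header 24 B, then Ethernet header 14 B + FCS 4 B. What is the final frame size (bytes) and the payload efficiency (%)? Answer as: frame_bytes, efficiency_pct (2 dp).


TCP segment = 399 + 24 = 423 B
IP packet = 423 + 24 = 447 B
Ethernet frame = 447 + 14 + 4 = 465 B
Efficiency = app / frame = 399 / 465 = 0.858065 = 85.8065% -> 85.81% (2 dp)

465, 85.81


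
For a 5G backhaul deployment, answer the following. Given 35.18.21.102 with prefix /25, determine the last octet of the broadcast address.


Given: IP = 35.18.21.102, prefix = /25
Host bits = 32 - 25 = 7
Network last octet = 102 AND mask = 0
Host part size = 2^7 - 1 = 127
Broadcast last octet = 0 OR 127 = 127

127


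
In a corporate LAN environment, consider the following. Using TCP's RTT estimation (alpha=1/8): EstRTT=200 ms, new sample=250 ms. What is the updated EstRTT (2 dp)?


Given: EstRTT = 200 ms, SampleRTT = 250 ms, alpha = 1/8
New EstRTT = (1 - alpha) * EstRTT + alpha * SampleRTT
(7/8) * 200 = 175
(1/8) * 250 = 31.25
New EstRTT = 175 + 31.25 = 206.25 ms -> 206.25 ms (2 dp)

206.25


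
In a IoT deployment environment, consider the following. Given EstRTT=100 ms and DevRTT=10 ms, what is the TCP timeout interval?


Given: EstRTT = 100 ms, DevRTT = 10 ms
Timeout = EstRTT + 4 * DevRTT
4 * DevRTT = 4 * 10 = 40
Timeout = 100 + 40 = 140 ms

140


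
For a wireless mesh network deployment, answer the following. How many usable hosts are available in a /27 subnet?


Given: subnet mask /27
Host bits = 32 - 27 = 5
Total addresses = 2^5 = 32
Usable hosts = 32 - 2 (network + broadcast) = 30

30


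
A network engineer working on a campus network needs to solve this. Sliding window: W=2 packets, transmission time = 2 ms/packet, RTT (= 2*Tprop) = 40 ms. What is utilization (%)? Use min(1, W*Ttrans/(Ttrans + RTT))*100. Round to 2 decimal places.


Given: W = 2, Ttrans = 2 ms, RTT = 40 ms (= 2 * Tprop, Tprop = 20 ms)
Cycle time = Ttrans + RTT = 2 + 40 = 42 ms (first packet sent until its ACK returns)
W * Ttrans = 2 * 2 = 4 ms of sending per cycle
W * Ttrans / (Ttrans + RTT) = 4 / 42 = 0.095238
U = min(1, 0.095238) = 0.095238
U% = 9.52%

9.52


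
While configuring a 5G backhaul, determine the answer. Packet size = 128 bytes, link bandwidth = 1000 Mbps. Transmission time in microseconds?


Given: packet = 128 bytes, bandwidth = 1000 Mbps
Packet in bits = 128 * 8 = 1024 bits
Bandwidth = 1000 * 10^6 = 1000000000 bps
Time = 1024 / 1000000000 seconds
Time in us = 1024 * 10^6 / 1000000000 = 1.024

1.024


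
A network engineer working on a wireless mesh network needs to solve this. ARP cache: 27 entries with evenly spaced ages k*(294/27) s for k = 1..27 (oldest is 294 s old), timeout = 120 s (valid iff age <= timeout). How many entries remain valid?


Ages are k * 294/27 s for k = 1..27 (spacing = 10.8889 s).
Entry k is valid iff k * 294/27 <= 120 iff k <= 27 * 120 / 294 = 11.0204
n_valid = floor(11.0204) = 11
(n_stale = 27 - 11 = 16)

11


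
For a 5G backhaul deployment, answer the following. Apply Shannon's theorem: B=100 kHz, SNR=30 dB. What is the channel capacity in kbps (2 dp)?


Given: B = 100 kHz, SNR = 30 dB
SNR linear = 10^(30/10) = 1000
1 + SNR = 1001
log2(1001) = 9.9672262588
C = 100 * 1000 * 9.9672262588 = 996722.6259 bps
C = 996.722626 kbps -> 996.72 kbps (2 dp)

996.72


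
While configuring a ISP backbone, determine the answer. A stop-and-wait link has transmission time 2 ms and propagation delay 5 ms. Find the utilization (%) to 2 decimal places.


Given: Ttrans = 2 ms, Tprop = 5 ms
RTT = 2 * Tprop = 2 * 5 = 10 ms
U = Ttrans / (Ttrans + RTT)
U = 2 / (2 + 10)
U = 2 / 12 = 0.166667
U% = 16.67%

16.67


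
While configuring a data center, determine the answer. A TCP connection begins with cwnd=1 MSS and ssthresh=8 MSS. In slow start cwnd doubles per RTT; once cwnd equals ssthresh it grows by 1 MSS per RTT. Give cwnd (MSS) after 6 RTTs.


RTT 0: cwnd = 1 MSS (initial)
RTT 1: cwnd = 2 MSS (slow start, doubled)
RTT 2: cwnd = 4 MSS (slow start, doubled)
RTT 3: cwnd = 8 MSS (slow start, doubled)
RTT 4: cwnd = 9 MSS (congestion avoidance, +1)
RTT 5: cwnd = 10 MSS (congestion avoidance, +1)
RTT 6: cwnd = 11 MSS (congestion avoidance, +1)

11


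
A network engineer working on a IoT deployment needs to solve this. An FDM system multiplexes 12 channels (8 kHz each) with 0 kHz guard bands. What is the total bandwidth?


Given: 12 channels, 8 kHz each, guard = 0 kHz
Channel bandwidth = 12 * 8 = 96 kHz
Guard bands = 11 gaps * 0 kHz = 0 kHz
Total = 96 + 0 = 96 kHz

96


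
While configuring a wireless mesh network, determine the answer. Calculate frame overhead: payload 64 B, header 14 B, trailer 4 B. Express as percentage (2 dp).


Given: payload = 64 B, header = 14 B, trailer = 4 B
Overhead bytes = header + trailer = 14 + 4 = 18
Total frame = payload + overhead = 64 + 18 = 82
Overhead % = 18 / 82 * 100 = 21.9512% -> 21.95% (2 dp)

21.95


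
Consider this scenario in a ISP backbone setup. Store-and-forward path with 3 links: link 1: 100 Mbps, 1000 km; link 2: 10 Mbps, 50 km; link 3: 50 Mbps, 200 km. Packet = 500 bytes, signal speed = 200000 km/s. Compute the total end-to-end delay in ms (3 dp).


Packet = 500 bytes = 4000 bits. Store-and-forward: sum (t_trans + t_prop) per link.
Link 1: t_trans = 4000/(100*10^6) s = 0.0400 ms; t_prop = 1000/200000 s = 5.0000 ms; subtotal = 5.0400 ms
Link 2: t_trans = 4000/(10*10^6) s = 0.4000 ms; t_prop = 50/200000 s = 0.2500 ms; subtotal = 0.6500 ms
Link 3: t_trans = 4000/(50*10^6) s = 0.0800 ms; t_prop = 200/200000 s = 1.0000 ms; subtotal = 1.0800 ms
End-to-end = 5.0400 + 0.6500 + 1.0800 = 6.7700 ms -> 6.770 ms (3 dp)

6.770


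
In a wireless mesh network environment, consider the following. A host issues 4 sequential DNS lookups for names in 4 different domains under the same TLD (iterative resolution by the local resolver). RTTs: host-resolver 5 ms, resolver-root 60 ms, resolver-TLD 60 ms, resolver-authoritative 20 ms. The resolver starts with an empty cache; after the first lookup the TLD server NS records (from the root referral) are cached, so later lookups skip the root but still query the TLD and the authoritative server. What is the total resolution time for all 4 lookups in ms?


Lookup 1 (cold cache): local + root + TLD + auth = 5 + 60 + 60 + 20 = 145 ms
Lookups 2..4 (TLD NS cached -> skip root; new domain -> still ask TLD and auth): local + TLD + auth = 5 + 60 + 20 = 85 ms each
Remaining 3 lookups: 3 * 85 = 255 ms
Total = 145 + 255 = 400 ms

400


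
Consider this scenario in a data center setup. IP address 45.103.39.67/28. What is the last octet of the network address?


Given: IP = 45.103.39.67, prefix = /28
Subnet mask = 255.255.255.240
Last octet of IP: 67
Last octet of mask: 240
Network last octet = 67 AND 240 = 64

64


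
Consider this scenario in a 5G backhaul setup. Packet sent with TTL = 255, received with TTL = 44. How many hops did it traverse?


Given: initial TTL = 255, received TTL = 44
Hops = initial TTL - received TTL
Hops = 255 - 44 = 211

211


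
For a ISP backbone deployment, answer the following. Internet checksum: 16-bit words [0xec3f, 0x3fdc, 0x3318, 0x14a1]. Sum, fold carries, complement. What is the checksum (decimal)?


Given words: [0xec3f, 0x3fdc, 0x3318, 0x14a1]
Step 1: Sum all words
Raw sum = 60479 + 16348 + 13080 + 5281 = 95188
Step 2: Fold carry: (29652 + 1) = 29653
One's complement = ~29653 & 0xFFFF = 35882

35882


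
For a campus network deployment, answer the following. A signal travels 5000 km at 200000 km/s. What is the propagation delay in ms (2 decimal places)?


Given: distance = 5000 km, speed = 200000 km/s
Delay = distance / speed = 5000 / 200000 seconds
Delay in ms = 5000 * 1000 / 200000
Delay = 25.0000 ms
Rounded to 2 dp = 25.00 ms

25.00


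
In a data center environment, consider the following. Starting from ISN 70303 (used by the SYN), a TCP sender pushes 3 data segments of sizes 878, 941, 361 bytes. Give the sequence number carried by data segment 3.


The SYN occupies sequence number ISN = 70303, so the first data byte is ISN + 1 = 70304.
SEQ of data segment i = (ISN + 1) + sum of payload sizes of segments 1..i-1.
Segment 1: SEQ = 70304, payload = 878 bytes
Segment 2: SEQ = 71182, payload = 941 bytes
Segment 3: SEQ = 72123, payload = 361 bytes
SEQ of segment 3 = 70304 + 878 + 941 = 72123

72123


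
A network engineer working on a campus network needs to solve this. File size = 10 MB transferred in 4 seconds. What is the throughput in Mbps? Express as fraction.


Given: file = 10 MB, time = 4 s
File in Mb = 10 * 8 = 80 Mb
Throughput = 80 / 4 Mbps
Throughput = 20 Mbps

20


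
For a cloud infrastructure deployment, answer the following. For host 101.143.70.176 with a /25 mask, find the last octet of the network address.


Given: IP = 101.143.70.176, prefix = /25
Subnet mask = 255.255.255.128
Last octet of IP: 176
Last octet of mask: 128
Network last octet = 176 AND 128 = 128

128


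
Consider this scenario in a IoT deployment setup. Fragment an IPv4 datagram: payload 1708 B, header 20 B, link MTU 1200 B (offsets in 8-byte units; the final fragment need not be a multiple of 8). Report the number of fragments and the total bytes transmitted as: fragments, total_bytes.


Max data per non-final fragment = floor((MTU - header)/8)*8 = floor((1200 - 20)/8)*8 = floor(1180/8)*8 = 1176 B
Final fragment needs no 8-byte alignment: it can carry up to MTU - header = 1180 B
Non-final fragments needed = ceil((payload - 1180) / 1176) = ceil(528/1176) = ceil(0.4490) = 1
Number of fragments = 1 + 1 = 2
Fragment sizes (data): 1 * 1176 B + 532 B (last, 532 <= 1180 OK)
Total bytes sent = payload + n_frags * header = 1708 + 2*20 = 1708 + 40 = 1748 B

2, 1748


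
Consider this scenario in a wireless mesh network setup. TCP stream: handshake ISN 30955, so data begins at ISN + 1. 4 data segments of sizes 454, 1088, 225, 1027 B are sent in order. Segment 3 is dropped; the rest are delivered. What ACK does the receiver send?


SYN uses sequence number 30955; first data byte = ISN + 1 = 30956.
Segment 1: SEQ = 30956, len = 454 B, covers [30956, 31409]
Segment 2: SEQ = 31410, len = 1088 B, covers [31410, 32497]
Segment 3: SEQ = 32498, len = 225 B, covers [32498, 32722] [LOST]
Segment 4: SEQ = 32723, len = 1027 B, covers [32723, 33749]
In-order data received: bytes [30956, 32497] (segments 1..2).
Segment 3 missing -> gap begins at byte 32498; later segments buffered out of order.
Cumulative ACK = next expected in-order byte = 30956 + 454 + 1088 = 32498

32498


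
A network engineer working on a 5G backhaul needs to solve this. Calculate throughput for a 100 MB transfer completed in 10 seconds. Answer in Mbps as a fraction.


Given: file = 100 MB, time = 10 s
File in Mb = 100 * 8 = 800 Mb
Throughput = 800 / 10 Mbps
Throughput = 80 Mbps

80


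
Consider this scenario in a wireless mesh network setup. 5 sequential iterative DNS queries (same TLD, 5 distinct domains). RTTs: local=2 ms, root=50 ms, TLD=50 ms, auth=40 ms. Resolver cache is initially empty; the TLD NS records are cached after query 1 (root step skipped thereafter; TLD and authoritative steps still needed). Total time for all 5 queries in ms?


Lookup 1 (cold cache): local + root + TLD + auth = 2 + 50 + 50 + 40 = 142 ms
Lookups 2..5 (TLD NS cached -> skip root; new domain -> still ask TLD and auth): local + TLD + auth = 2 + 50 + 40 = 92 ms each
Remaining 4 lookups: 4 * 92 = 368 ms
Total = 142 + 368 = 510 ms

510


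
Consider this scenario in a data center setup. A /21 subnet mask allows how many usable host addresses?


Given: subnet mask /21
Host bits = 32 - 21 = 11
Total addresses = 2^11 = 2048
Usable hosts = 2048 - 2 (network + broadcast) = 2046

2046


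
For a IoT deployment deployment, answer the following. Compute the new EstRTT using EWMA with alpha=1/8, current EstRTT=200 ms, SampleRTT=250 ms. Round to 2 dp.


Given: EstRTT = 200 ms, SampleRTT = 250 ms, alpha = 1/8
New EstRTT = (1 - alpha) * EstRTT + alpha * SampleRTT
(7/8) * 200 = 175
(1/8) * 250 = 31.25
New EstRTT = 175 + 31.25 = 206.25 ms -> 206.25 ms (2 dp)

206.25


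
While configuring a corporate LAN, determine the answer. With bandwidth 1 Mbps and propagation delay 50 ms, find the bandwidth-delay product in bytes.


Given: bandwidth = 1 Mbps, delay = 50 ms
BDP in bits = 1 * 10^6 * 50 / 1000
BDP in bits = 50000
BDP in bytes = 50000 / 8 = 6250

6250


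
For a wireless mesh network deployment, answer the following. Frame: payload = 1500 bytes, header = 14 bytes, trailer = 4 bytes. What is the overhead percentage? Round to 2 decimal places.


Given: payload = 1500 B, header = 14 B, trailer = 4 B
Overhead bytes = header + trailer = 14 + 4 = 18
Total frame = payload + overhead = 1500 + 18 = 1518
Overhead % = 18 / 1518 * 100 = 1.1858% -> 1.19% (2 dp)

1.19


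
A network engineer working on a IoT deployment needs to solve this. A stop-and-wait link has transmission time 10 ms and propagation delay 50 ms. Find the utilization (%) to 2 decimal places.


Given: Ttrans = 10 ms, Tprop = 50 ms
RTT = 2 * Tprop = 2 * 50 = 100 ms
U = Ttrans / (Ttrans + RTT)
U = 10 / (10 + 100)
U = 10 / 110 = 0.090909
U% = 9.09%

9.09


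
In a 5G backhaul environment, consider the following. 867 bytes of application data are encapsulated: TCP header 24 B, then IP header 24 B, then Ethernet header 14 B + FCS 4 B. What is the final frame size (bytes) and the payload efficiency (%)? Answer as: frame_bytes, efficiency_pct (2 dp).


TCP segment = 867 + 24 = 891 B
IP packet = 891 + 24 = 915 B
Ethernet frame = 915 + 14 + 4 = 933 B
Efficiency = app / frame = 867 / 933 = 0.929260 = 92.9260% -> 92.93% (2 dp)

933, 92.93


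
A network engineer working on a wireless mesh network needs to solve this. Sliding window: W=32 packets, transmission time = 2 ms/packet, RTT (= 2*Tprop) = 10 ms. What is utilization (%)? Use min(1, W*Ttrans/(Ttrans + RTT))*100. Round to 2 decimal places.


Given: W = 32, Ttrans = 2 ms, RTT = 10 ms (= 2 * Tprop, Tprop = 5 ms)
Cycle time = Ttrans + RTT = 2 + 10 = 12 ms (first packet sent until its ACK returns)
W * Ttrans = 32 * 2 = 64 ms of sending per cycle
W * Ttrans / (Ttrans + RTT) = 64 / 12 = 5.333333
U = min(1, 5.333333) = 1.000000
U% = 100.00%

100.00


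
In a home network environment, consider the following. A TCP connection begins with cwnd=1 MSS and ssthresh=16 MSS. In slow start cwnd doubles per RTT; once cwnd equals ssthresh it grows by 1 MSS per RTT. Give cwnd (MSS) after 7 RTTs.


RTT 0: cwnd = 1 MSS (initial)
RTT 1: cwnd = 2 MSS (slow start, doubled)
RTT 2: cwnd = 4 MSS (slow start, doubled)
RTT 3: cwnd = 8 MSS (slow start, doubled)
RTT 4: cwnd = 16 MSS (slow start, doubled)
RTT 5: cwnd = 17 MSS (congestion avoidance, +1)
RTT 6: cwnd = 18 MSS (congestion avoidance, +1)
RTT 7: cwnd = 19 MSS (congestion avoidance, +1)

19


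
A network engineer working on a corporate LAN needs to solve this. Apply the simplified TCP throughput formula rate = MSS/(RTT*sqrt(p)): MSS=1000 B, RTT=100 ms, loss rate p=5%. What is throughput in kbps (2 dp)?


Given: MSS = 1000 bytes, RTT = 100 ms, loss = 5%
RTT in seconds = 100 / 1000 = 0.1
Loss rate = 5% = 0.05
sqrt(loss) = sqrt(0.05) = 0.223606797750
Throughput (bytes/s) = 1000 / (0.1 * 0.223606797750) = 44721.3595
Throughput (kbps) = 44721.3595 * 8 / 1000 = 357.770876 -> 357.77 kbps (2 dp)

357.77


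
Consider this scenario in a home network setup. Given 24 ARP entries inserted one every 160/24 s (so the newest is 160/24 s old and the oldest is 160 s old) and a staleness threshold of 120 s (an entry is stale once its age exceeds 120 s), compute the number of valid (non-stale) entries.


Ages are k * 160/24 s for k = 1..24 (spacing = 6.6667 s).
Entry k is valid iff k * 160/24 <= 120 iff k <= 24 * 120 / 160 = 18.0000
n_valid = floor(18.0000) = 18
(n_stale = 24 - 18 = 6)

18


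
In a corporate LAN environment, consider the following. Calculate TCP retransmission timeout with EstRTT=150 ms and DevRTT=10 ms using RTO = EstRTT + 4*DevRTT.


Given: EstRTT = 150 ms, DevRTT = 10 ms
Timeout = EstRTT + 4 * DevRTT
4 * DevRTT = 4 * 10 = 40
Timeout = 150 + 40 = 190 ms

190


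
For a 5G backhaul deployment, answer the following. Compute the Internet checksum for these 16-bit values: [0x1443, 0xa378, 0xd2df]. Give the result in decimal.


Given words: [0x1443, 0xa378, 0xd2df]
Step 1: Sum all words
Raw sum = 5187 + 41848 + 53983 = 101018
Step 2: Fold carry: (35482 + 1) = 35483
One's complement = ~35483 & 0xFFFF = 30052

30052


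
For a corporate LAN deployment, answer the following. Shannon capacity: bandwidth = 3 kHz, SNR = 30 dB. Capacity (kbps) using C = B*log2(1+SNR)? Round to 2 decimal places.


Given: B = 3 kHz, SNR = 30 dB
SNR linear = 10^(30/10) = 1000
1 + SNR = 1001
log2(1001) = 9.9672262588
C = 3 * 1000 * 9.9672262588 = 29901.6788 bps
C = 29.901679 kbps -> 29.90 kbps (2 dp)

29.90


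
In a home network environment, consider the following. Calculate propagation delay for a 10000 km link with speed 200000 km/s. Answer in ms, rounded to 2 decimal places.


Given: distance = 10000 km, speed = 200000 km/s
Delay = distance / speed = 10000 / 200000 seconds
Delay in ms = 10000 * 1000 / 200000
Delay = 50.0000 ms
Rounded to 2 dp = 50.00 ms

50.00


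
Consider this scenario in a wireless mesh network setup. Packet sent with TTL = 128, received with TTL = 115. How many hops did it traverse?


Given: initial TTL = 128, received TTL = 115
Hops = initial TTL - received TTL
Hops = 128 - 115 = 13

13


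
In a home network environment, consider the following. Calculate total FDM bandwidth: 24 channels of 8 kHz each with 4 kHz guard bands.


Given: 24 channels, 8 kHz each, guard = 4 kHz
Channel bandwidth = 24 * 8 = 192 kHz
Guard bands = 23 gaps * 4 kHz = 92 kHz
Total = 192 + 92 = 284 kHz

284


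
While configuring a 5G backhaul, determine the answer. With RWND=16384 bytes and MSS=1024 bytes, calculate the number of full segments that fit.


Given: RWND = 16384 bytes, MSS = 1024 bytes
Full segments = floor(RWND / MSS)
Full segments = floor(16384 / 1024)
Full segments = floor(16.0) = 16

16


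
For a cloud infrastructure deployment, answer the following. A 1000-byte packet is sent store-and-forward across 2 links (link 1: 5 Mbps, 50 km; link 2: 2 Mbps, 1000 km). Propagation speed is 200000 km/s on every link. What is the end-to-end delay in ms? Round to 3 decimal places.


Packet = 1000 bytes = 8000 bits. Store-and-forward: sum (t_trans + t_prop) per link.
Link 1: t_trans = 8000/(5*10^6) s = 1.6000 ms; t_prop = 50/200000 s = 0.2500 ms; subtotal = 1.8500 ms
Link 2: t_trans = 8000/(2*10^6) s = 4.0000 ms; t_prop = 1000/200000 s = 5.0000 ms; subtotal = 9.0000 ms
End-to-end = 1.8500 + 9.0000 = 10.8500 ms -> 10.850 ms (3 dp)

10.850


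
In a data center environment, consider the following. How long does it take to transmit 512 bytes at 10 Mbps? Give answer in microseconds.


Given: packet = 512 bytes, bandwidth = 10 Mbps
Packet in bits = 512 * 8 = 4096 bits
Bandwidth = 10 * 10^6 = 10000000 bps
Time = 4096 / 10000000 seconds
Time in us = 4096 * 10^6 / 10000000 = 409.6

409.6


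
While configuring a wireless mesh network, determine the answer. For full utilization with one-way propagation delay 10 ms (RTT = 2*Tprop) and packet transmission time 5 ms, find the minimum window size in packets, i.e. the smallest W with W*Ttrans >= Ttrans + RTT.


Given: Ttrans = 5 ms, RTT = 20 ms (= 2 * Tprop, Tprop = 10 ms)
Time until first ACK returns = Ttrans + RTT = 5 + 20 = 25 ms
Need W * Ttrans >= Ttrans + RTT  ->  W >= (Ttrans + RTT) / Ttrans
(Ttrans + RTT) / Ttrans = 25 / 5 = 5
W_min = ceil(5) = 5

5


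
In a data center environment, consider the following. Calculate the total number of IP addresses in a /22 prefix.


Given: CIDR prefix /22
Host bits = 32 - 22 = 10
Total addresses = 2^10 = 1024

1024


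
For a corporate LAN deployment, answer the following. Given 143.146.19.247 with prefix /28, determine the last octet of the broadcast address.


Given: IP = 143.146.19.247, prefix = /28
Host bits = 32 - 28 = 4
Network last octet = 247 AND mask = 240
Host part size = 2^4 - 1 = 15
Broadcast last octet = 240 OR 15 = 255

255
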